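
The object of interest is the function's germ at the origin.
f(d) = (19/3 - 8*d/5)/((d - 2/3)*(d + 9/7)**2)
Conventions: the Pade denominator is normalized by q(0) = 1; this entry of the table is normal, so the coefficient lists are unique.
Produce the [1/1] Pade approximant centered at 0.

The Pade approximant has numerator coefficients [-931/162, -59122616/1920915]; denominator coefficients [1, 17909/3162].

Taylor coefficients needed (expand at 0): a_0 = -931/162, a_1 = 25823/14580, a_2 = -877541/87480.
Write the denominator as Q(d) = 1 + q1*d. Requiring Q*f - P = O(d^3) with deg P <= 1 kills the coefficients of d^2..d^2 in Q*f:
  d^2: a_2 + q1*a_1 = 0, i.e. -877541/87480 + (25823/14580)*q1 = 0.
Solving this linear system: q1 = 17909/3162.
The numerator is Q*f truncated at degree 1: P0 = a_0 = -931/162; P1 = a_1 + q1*a_0 = -59122616/1920915.


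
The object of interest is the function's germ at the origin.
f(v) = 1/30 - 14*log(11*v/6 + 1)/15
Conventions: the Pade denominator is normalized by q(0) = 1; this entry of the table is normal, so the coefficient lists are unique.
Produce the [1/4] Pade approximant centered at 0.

Taylor coefficients needed (expand at 0): a_0 = 1/30, a_1 = -77/45, a_2 = 847/540, a_3 = -9317/4860, a_4 = 102487/38880, a_5 = -1127357/291600.
Write the denominator as Q(v) = 1 + q1*v + q2*v^2 + q3*v^3 + q4*v^4. Requiring Q*f - P = O(v^6) with deg P <= 1 kills the coefficients of v^2..v^5 in Q*f:
  v^2: a_2 + q1*a_1 + q2*a_0 = 0, i.e. 847/540 + (-77/45)*q1 + (1/30)*q2 = 0.
  v^3: a_3 + q1*a_2 + q2*a_1 + q3*a_0 = 0, i.e. -9317/4860 + (847/540)*q1 + (-77/45)*q2 + (1/30)*q3 = 0.
  v^4: a_4 + q1*a_3 + q2*a_2 + q3*a_1 + q4*a_0 = 0, i.e. 102487/38880 + (-9317/4860)*q1 + (847/540)*q2 + (-77/45)*q3 + (1/30)*q4 = 0.
  v^5: a_5 + q1*a_4 + q2*a_3 + q3*a_2 + q4*a_1 = 0, i.e. -1127357/291600 + (102487/38880)*q1 + (-9317/4860)*q2 + (847/540)*q3 + (-77/45)*q4 = 0.
Solving this linear system: q1 = 1137268/1248085, q2 = -6292363/22465530, q3 = 10388455/40437954, q4 = -1486778909/4852554480.
The numerator is Q*f truncated at degree 1: P0 = a_0 = 1/30; P1 = a_1 + q1*a_0 = -94396643/56163825.

The Pade approximant has numerator coefficients [1/30, -94396643/56163825]; denominator coefficients [1, 1137268/1248085, -6292363/22465530, 10388455/40437954, -1486778909/4852554480].


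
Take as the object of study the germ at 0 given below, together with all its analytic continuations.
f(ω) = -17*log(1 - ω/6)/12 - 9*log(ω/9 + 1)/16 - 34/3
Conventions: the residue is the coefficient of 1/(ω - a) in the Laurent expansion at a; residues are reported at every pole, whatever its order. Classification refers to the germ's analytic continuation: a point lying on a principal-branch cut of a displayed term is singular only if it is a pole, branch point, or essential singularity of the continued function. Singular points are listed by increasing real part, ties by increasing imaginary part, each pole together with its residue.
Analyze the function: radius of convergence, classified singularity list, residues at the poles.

Radius of convergence at 0: 6.
At -9: a logarithmic branch point.
At 6: a logarithmic branch point.

Branch term (-9/16)*log(1 - ω/(-9)): its argument vanishes at ω = -9, a logarithmic branch point, modulus 9.
Branch term (-17/12)*log(1 - ω/(6)): its argument vanishes at ω = 6, a logarithmic branch point, modulus 6.
The radius of convergence is the smallest modulus among the singular points: 6.
List the singular points by increasing real part (a conjugate pair: the negative imaginary part first).


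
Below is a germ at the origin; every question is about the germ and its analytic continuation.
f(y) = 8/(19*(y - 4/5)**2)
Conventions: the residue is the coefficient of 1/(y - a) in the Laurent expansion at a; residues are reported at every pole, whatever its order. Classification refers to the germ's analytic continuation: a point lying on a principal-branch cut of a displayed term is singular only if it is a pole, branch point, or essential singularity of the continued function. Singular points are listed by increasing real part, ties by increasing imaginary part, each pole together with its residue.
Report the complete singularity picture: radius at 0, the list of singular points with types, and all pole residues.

Radius of convergence at 0: 4/5.
At 4/5: a pole of order 2; residue 0.

Denominator factor (y - 4/5)^2: pole of order 2 at 4/5, modulus 4/5.
The radius of convergence is the smallest modulus among the singular points: 4/5.
At the order-2 pole 4/5 set g(y) = (y - (4/5))^2*f(y) = 8/19.
Order-2 pole: residue = g'(a); g'(4/5) = 0, so the residue is 0.


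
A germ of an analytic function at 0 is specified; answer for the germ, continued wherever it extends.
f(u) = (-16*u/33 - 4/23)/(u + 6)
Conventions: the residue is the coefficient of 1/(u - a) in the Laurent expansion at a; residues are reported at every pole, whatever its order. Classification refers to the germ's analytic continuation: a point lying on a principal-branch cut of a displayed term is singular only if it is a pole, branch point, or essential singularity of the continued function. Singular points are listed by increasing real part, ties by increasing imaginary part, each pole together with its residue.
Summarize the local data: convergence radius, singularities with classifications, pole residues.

Radius of convergence at 0: 6.
At -6: a pole of order 1; residue 692/253.

Denominator factor (u + 6): pole of order 1 at -6, modulus 6.
The radius of convergence is the smallest modulus among the singular points: 6.
At the order-1 pole -6 set g(u) = (u - (-6))*f(u) = -16*u/33 - 4/23.
Simple pole: residue = g(a) at a = -6, which is 692/253.


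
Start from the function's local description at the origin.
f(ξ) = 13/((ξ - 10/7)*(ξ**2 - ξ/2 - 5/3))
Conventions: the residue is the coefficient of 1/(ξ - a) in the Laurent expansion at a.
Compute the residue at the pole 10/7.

The residue is -1911/50.

At the order-1 pole 10/7 set g(ξ) = (ξ - (10/7))*f(ξ) = 13/(ξ**2 - ξ/2 - 5/3).
Simple pole: residue = g(a) at a = 10/7, which is -1911/50.


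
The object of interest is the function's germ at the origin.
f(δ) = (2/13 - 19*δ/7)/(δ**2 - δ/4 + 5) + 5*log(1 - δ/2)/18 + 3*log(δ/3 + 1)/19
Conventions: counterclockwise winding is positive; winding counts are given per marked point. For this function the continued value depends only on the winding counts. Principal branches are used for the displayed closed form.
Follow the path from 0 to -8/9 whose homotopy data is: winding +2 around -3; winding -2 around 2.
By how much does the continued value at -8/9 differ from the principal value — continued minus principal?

The rational part is single-valued and drops out of the difference; each branch term changes only by its own monodromy.
(5/18)*log(1 - δ/(2)): each positive loop around 2 adds 2*pi*i to the log, so winding -2 contributes (5/18)*(-2)*2*pi*i = -(10/9)*pi*i.
(3/19)*log(1 - δ/(-3)): each positive loop around -3 adds 2*pi*i to the log, so winding +2 contributes (3/19)*(2)*2*pi*i = (12/19)*pi*i.
Summing the contributions at δ = -8/9 gives -(82/171)*pi*i.

Continued minus principal equals -(82/171)*pi*i.


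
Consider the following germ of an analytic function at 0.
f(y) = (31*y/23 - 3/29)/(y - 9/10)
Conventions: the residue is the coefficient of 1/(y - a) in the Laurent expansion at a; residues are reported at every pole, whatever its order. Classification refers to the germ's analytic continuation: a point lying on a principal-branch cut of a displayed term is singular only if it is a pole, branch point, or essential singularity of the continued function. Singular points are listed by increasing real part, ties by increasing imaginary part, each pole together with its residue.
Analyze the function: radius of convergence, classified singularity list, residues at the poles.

Denominator factor (y - 9/10): pole of order 1 at 9/10, modulus 9/10.
The radius of convergence is the smallest modulus among the singular points: 9/10.
At the order-1 pole 9/10 set g(y) = (y - (9/10))*f(y) = 31*y/23 - 3/29.
Simple pole: residue = g(a) at a = 9/10, which is 7401/6670.

Radius of convergence at 0: 9/10.
At 9/10: a pole of order 1; residue 7401/6670.


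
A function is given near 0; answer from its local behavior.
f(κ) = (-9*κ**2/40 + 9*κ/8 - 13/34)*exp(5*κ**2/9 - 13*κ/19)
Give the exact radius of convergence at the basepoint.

The radius of convergence is infinite.

The factor exp(5*κ**2/9 - 13*κ/19) is entire and contributes no finite singular point.
The polynomial part has no poles.
No finite singular points: the Taylor series at 0 converges everywhere.


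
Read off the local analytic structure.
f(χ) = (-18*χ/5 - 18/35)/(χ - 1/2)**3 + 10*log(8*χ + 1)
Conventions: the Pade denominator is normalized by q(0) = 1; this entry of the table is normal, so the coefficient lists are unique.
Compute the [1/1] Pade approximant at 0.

The Pade approximant has numerator coefficients [144/35, 344872/2555]; denominator coefficients [1, 53/146].

Taylor coefficients needed (expand at 0): a_0 = 144/35, a_1 = 4672/35, a_2 = -1696/35.
Write the denominator as Q(χ) = 1 + q1*χ. Requiring Q*f - P = O(χ^3) with deg P <= 1 kills the coefficients of χ^2..χ^2 in Q*f:
  χ^2: a_2 + q1*a_1 = 0, i.e. -1696/35 + (4672/35)*q1 = 0.
Solving this linear system: q1 = 53/146.
The numerator is Q*f truncated at degree 1: P0 = a_0 = 144/35; P1 = a_1 + q1*a_0 = 344872/2555.


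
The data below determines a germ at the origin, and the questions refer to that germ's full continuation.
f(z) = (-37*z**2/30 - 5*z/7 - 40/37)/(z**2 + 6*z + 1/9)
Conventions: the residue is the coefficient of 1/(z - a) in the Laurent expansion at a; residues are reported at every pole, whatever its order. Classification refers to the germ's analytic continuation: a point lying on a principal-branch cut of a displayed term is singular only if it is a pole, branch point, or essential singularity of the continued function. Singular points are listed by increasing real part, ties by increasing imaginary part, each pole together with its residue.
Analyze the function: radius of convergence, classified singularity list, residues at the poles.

Denominator factor (z**2 + 6*z + 1/9): discriminant 320/9, real irrational roots -3 + (4/3)*sqrt(5) and -3 - (4/3)*sqrt(5); poles of order 1, moduli 3 - (4/3)*sqrt(5) and 3 + (4/3)*sqrt(5).
The radius of convergence is the smallest modulus among the singular points: 3 - (4/3)*sqrt(5).
The factor z**2 + 6*z + 1/9 splits as (z - a)(z - a') with a = -3 - (4/3)*sqrt(5), a' = -3 + (4/3)*sqrt(5). At the order-1 pole a set g(z) = (z - a)*f(z) = [-37*z**2/30 - 5*z/7 - 40/37] / (z - a').
Simple pole: residue = g(a) at a = -3 - (4/3)*sqrt(5), which is 117/35 + (1468613/932400)*sqrt(5).
The factor z**2 + 6*z + 1/9 splits as (z - a)(z - a') with a = -3 + (4/3)*sqrt(5), a' = -3 - (4/3)*sqrt(5). At the order-1 pole a set g(z) = (z - a)*f(z) = [-37*z**2/30 - 5*z/7 - 40/37] / (z - a').
Simple pole: residue = g(a) at a = -3 + (4/3)*sqrt(5), which is 117/35 - (1468613/932400)*sqrt(5).
List the singular points by increasing real part (a conjugate pair: the negative imaginary part first).

Radius of convergence at 0: 3 - (4/3)*sqrt(5).
At -3 - (4/3)*sqrt(5): a pole of order 1; residue 117/35 + (1468613/932400)*sqrt(5).
At -3 + (4/3)*sqrt(5): a pole of order 1; residue 117/35 - (1468613/932400)*sqrt(5).


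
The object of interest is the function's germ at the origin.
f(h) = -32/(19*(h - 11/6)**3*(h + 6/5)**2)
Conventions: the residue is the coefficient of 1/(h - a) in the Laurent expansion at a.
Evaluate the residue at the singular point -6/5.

The residue is 77760000/1302924259.

At the order-2 pole -6/5 set g(h) = (h - (-6/5))^2*f(h) = -32/(19*(h - 11/6)**3).
Order-2 pole: residue = g'(a); g'(-6/5) = 77760000/1302924259, so the residue is 77760000/1302924259.


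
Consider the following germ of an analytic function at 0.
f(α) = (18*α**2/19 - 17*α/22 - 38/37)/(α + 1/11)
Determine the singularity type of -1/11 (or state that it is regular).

The denominator factor α + 1/11 vanishes at -1/11 and appears to the power 1; the numerator there equals -161441/170126, nonzero, and no other factor vanishes.
Hence a pole whose order is the multiplicity, 1.

The point is a pole of order 1.


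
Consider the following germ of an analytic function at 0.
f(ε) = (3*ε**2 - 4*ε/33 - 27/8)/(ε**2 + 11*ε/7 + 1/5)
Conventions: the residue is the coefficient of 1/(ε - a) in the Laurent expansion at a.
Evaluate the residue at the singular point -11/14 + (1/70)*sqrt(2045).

The factor ε**2 + 11*ε/7 + 1/5 splits as (ε - a)(ε - a') with a = -11/14 + (1/70)*sqrt(2045), a' = -11/14 - (1/70)*sqrt(2045). At the order-1 pole a set g(ε) = (ε - a)*f(ε) = [3*ε**2 - 4*ε/33 - 27/8] / (ε - a').
Simple pole: residue = g(a) at a = -11/14 + (1/70)*sqrt(2045), which is -1117/462 - (1033/343560)*sqrt(2045).

The residue is -1117/462 - (1033/343560)*sqrt(2045).


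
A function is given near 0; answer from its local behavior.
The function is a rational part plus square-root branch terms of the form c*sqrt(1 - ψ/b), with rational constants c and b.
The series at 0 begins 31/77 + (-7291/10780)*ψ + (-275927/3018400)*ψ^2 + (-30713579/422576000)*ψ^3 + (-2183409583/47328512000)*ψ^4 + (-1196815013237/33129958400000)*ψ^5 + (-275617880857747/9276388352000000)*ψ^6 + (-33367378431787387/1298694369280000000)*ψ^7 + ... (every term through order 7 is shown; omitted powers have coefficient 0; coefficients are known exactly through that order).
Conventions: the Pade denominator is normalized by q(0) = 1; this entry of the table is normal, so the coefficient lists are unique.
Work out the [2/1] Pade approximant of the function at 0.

The Pade approximant has numerator coefficients [31/77, -211707479/212463790, 689665491/1545191200]; denominator coefficients [1, -30713579/38629780].

Taylor coefficients needed (read off): a_0 = 31/77, a_1 = -7291/10780, a_2 = -275927/3018400, a_3 = -30713579/422576000.
Write the denominator as Q(ψ) = 1 + q1*ψ. Requiring Q*f - P = O(ψ^4) with deg P <= 2 kills the coefficients of ψ^3..ψ^3 in Q*f:
  ψ^3: a_3 + q1*a_2 = 0, i.e. -30713579/422576000 + (-275927/3018400)*q1 = 0.
Solving this linear system: q1 = -30713579/38629780.
The numerator is Q*f truncated at degree 2: P0 = a_0 = 31/77; P1 = a_1 + q1*a_0 = -211707479/212463790; P2 = a_2 + q1*a_1 = 689665491/1545191200.


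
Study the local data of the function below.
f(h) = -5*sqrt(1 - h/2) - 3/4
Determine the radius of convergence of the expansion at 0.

The radius of convergence is 2.

Branch term (-5)*sqrt(1 - h/(2)): its argument vanishes at h = 2, a square-root branch point, modulus 2.
The radius of convergence is the smallest modulus among the singular points: 2.


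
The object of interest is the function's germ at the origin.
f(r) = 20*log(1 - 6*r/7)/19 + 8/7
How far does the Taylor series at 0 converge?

The radius of convergence is 7/6.

Branch term (20/19)*log(1 - r/(7/6)): its argument vanishes at r = 7/6, a logarithmic branch point, modulus 7/6.
The radius of convergence is the smallest modulus among the singular points: 7/6.


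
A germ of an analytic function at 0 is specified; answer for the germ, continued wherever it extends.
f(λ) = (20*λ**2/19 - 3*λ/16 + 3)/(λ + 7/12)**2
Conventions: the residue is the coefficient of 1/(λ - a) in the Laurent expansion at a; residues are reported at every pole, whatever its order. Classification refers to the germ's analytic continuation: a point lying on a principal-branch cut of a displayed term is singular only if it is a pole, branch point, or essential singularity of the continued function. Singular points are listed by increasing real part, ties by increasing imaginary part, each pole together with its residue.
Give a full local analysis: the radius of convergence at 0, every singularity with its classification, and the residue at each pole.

Denominator factor (λ + 7/12)^2: pole of order 2 at -7/12, modulus 7/12.
The radius of convergence is the smallest modulus among the singular points: 7/12.
At the order-2 pole -7/12 set g(λ) = (λ - (-7/12))^2*f(λ) = 20*λ**2/19 - 3*λ/16 + 3.
Order-2 pole: residue = g'(a); g'(-7/12) = -1291/912, so the residue is -1291/912.

Radius of convergence at 0: 7/12.
At -7/12: a pole of order 2; residue -1291/912.


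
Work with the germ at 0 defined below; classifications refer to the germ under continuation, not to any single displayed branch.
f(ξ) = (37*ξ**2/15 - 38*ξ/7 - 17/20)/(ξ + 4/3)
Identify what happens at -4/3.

The point is a pole of order 1.

The denominator factor ξ + 4/3 vanishes at -4/3 and appears to the power 1; the numerator there equals 40723/3780, nonzero, and no other factor vanishes.
Hence a pole whose order is the multiplicity, 1.


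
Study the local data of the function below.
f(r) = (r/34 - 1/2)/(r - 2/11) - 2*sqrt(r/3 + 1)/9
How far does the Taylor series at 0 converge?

The radius of convergence is 2/11.

Denominator factor (r - 2/11): pole of order 1 at 2/11, modulus 2/11.
Branch term (-2/9)*sqrt(1 - r/(-3)): its argument vanishes at r = -3, a square-root branch point, modulus 3.
The radius of convergence is the smallest modulus among the singular points: 2/11.


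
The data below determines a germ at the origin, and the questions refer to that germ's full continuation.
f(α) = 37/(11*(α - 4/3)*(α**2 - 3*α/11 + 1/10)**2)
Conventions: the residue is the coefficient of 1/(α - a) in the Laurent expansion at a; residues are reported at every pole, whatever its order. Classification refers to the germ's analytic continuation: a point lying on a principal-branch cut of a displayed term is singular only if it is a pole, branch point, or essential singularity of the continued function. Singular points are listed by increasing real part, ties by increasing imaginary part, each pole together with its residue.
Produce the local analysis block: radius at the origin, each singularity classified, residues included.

Radius of convergence at 0: (1/10)*sqrt(10).
At (3/22) - ((1/110)*sqrt(985))*i: a pole of order 2; residue (-1648350/2247001) - ((88076712900/87203861809)*sqrt(985))*i.
At (3/22) + ((1/110)*sqrt(985))*i: a pole of order 2; residue (-1648350/2247001) + ((88076712900/87203861809)*sqrt(985))*i.
At 4/3: a pole of order 1; residue 3296700/2247001.


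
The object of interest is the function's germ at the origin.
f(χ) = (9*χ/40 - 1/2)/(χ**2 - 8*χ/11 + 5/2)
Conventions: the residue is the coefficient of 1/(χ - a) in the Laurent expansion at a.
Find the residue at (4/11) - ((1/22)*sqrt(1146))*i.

The residue is (9/80) - ((23/5730)*sqrt(1146))*i.

The factor χ**2 - 8*χ/11 + 5/2 splits as (χ - a)(χ - a') with a = (4/11) - ((1/22)*sqrt(1146))*i, a' = (4/11) + ((1/22)*sqrt(1146))*i. At the order-1 pole a set g(χ) = (χ - a)*f(χ) = [9*χ/40 - 1/2] / (χ - a').
Simple pole: residue = g(a) at a = (4/11) - ((1/22)*sqrt(1146))*i, which is (9/80) - ((23/5730)*sqrt(1146))*i.


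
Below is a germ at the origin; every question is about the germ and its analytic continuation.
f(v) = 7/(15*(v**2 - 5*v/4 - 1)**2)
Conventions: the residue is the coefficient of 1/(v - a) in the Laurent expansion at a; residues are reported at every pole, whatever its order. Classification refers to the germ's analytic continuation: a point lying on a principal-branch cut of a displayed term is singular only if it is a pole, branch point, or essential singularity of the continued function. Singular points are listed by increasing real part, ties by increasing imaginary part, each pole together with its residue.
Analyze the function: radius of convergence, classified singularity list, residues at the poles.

Denominator factor (v**2 - 5*v/4 - 1): discriminant 89/16, real irrational roots 5/8 + (1/8)*sqrt(89) and 5/8 - (1/8)*sqrt(89); poles of order 1, moduli 5/8 + (1/8)*sqrt(89) and -5/8 + (1/8)*sqrt(89).
Denominator factor (v**2 - 5*v/4 - 1): discriminant 89/16, real irrational roots 5/8 + (1/8)*sqrt(89) and 5/8 - (1/8)*sqrt(89); poles of order 1, moduli 5/8 + (1/8)*sqrt(89) and -5/8 + (1/8)*sqrt(89).
The radius of convergence is the smallest modulus among the singular points: -5/8 + (1/8)*sqrt(89).
The factor v**2 - 5*v/4 - 1 splits as (v - a)(v - a') with a = 5/8 - (1/8)*sqrt(89), a' = 5/8 + (1/8)*sqrt(89). At the order-1 pole a set g(v) = (v - a)*f(v) = [7/(15*(v**2 - 5*v/4 - 1))] / (v - a').
Simple pole: residue = g(a) at a = 5/8 - (1/8)*sqrt(89), which is (896/118815)*sqrt(89).
The factor v**2 - 5*v/4 - 1 splits as (v - a)(v - a') with a = 5/8 - (1/8)*sqrt(89), a' = 5/8 + (1/8)*sqrt(89). At the order-1 pole a set g(v) = (v - a)*f(v) = [7/(15*(v**2 - 5*v/4 - 1))] / (v - a').
Simple pole: residue = g(a) at a = 5/8 - (1/8)*sqrt(89), which is (896/118815)*sqrt(89).
The factor v**2 - 5*v/4 - 1 splits as (v - a)(v - a') with a = 5/8 + (1/8)*sqrt(89), a' = 5/8 - (1/8)*sqrt(89). At the order-1 pole a set g(v) = (v - a)*f(v) = [7/(15*(v**2 - 5*v/4 - 1))] / (v - a').
Simple pole: residue = g(a) at a = 5/8 + (1/8)*sqrt(89), which is -(896/118815)*sqrt(89).
The factor v**2 - 5*v/4 - 1 splits as (v - a)(v - a') with a = 5/8 + (1/8)*sqrt(89), a' = 5/8 - (1/8)*sqrt(89). At the order-1 pole a set g(v) = (v - a)*f(v) = [7/(15*(v**2 - 5*v/4 - 1))] / (v - a').
Simple pole: residue = g(a) at a = 5/8 + (1/8)*sqrt(89), which is -(896/118815)*sqrt(89).
List the singular points by increasing real part (a conjugate pair: the negative imaginary part first).

Radius of convergence at 0: -5/8 + (1/8)*sqrt(89).
At 5/8 - (1/8)*sqrt(89): a pole of order 1; residue (896/118815)*sqrt(89).
At 5/8 - (1/8)*sqrt(89): a pole of order 1; residue (896/118815)*sqrt(89).
At 5/8 + (1/8)*sqrt(89): a pole of order 1; residue -(896/118815)*sqrt(89).
At 5/8 + (1/8)*sqrt(89): a pole of order 1; residue -(896/118815)*sqrt(89).


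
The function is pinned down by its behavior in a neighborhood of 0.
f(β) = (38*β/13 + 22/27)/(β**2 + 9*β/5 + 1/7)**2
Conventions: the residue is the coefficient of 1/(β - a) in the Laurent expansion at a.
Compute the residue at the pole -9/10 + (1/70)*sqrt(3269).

The residue is (1115450/76549239)*sqrt(3269).

The factor β**2 + 9*β/5 + 1/7 splits as (β - a)(β - a') with a = -9/10 + (1/70)*sqrt(3269), a' = -9/10 - (1/70)*sqrt(3269). At the order-2 pole a set g(β) = (β - a)^2*f(β) = [38*β/13 + 22/27] / (β - a')^2.
Order-2 pole: residue = g'(a); g'(-9/10 + (1/70)*sqrt(3269)) = (1115450/76549239)*sqrt(3269), so the residue is (1115450/76549239)*sqrt(3269).


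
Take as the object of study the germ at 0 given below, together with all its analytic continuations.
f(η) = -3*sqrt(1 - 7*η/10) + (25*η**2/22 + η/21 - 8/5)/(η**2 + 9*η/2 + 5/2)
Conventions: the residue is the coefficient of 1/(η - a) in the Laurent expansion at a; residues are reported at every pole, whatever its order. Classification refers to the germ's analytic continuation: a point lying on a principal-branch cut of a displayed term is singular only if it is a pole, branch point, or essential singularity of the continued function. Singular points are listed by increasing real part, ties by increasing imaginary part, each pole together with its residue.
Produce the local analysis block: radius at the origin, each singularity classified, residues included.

Denominator factor (η**2 + 9*η/2 + 5/2): discriminant 41/4, real irrational roots -9/4 + (1/4)*sqrt(41) and -9/4 - (1/4)*sqrt(41); poles of order 1, moduli 9/4 - (1/4)*sqrt(41) and 9/4 + (1/4)*sqrt(41).
Branch term (-3)*sqrt(1 - η/(10/7)): its argument vanishes at η = 10/7, a square-root branch point, modulus 10/7.
The radius of convergence is the smallest modulus among the singular points: 9/4 - (1/4)*sqrt(41).
The branch term is analytic at -9/4 - (1/4)*sqrt(41) and contributes nothing to the residue; only the rational part matters.
The factor η**2 + 9*η/2 + 5/2 splits as (η - a)(η - a') with a = -9/4 - (1/4)*sqrt(41), a' = -9/4 + (1/4)*sqrt(41). At the order-1 pole a set g(η) = (η - a)*(rational part) = [25*η**2/22 + η/21 - 8/5] / (η - a').
Simple pole: residue = g(a) at a = -9/4 - (1/4)*sqrt(41), which is -4681/1848 - (42859/126280)*sqrt(41).
The branch term is analytic at -9/4 + (1/4)*sqrt(41) and contributes nothing to the residue; only the rational part matters.
The factor η**2 + 9*η/2 + 5/2 splits as (η - a)(η - a') with a = -9/4 + (1/4)*sqrt(41), a' = -9/4 - (1/4)*sqrt(41). At the order-1 pole a set g(η) = (η - a)*(rational part) = [25*η**2/22 + η/21 - 8/5] / (η - a').
Simple pole: residue = g(a) at a = -9/4 + (1/4)*sqrt(41), which is -4681/1848 + (42859/126280)*sqrt(41).
List the singular points by increasing real part (a conjugate pair: the negative imaginary part first).

Radius of convergence at 0: 9/4 - (1/4)*sqrt(41).
At -9/4 - (1/4)*sqrt(41): a pole of order 1; residue -4681/1848 - (42859/126280)*sqrt(41).
At -9/4 + (1/4)*sqrt(41): a pole of order 1; residue -4681/1848 + (42859/126280)*sqrt(41).
At 10/7: an algebraic (square-root) branch point.


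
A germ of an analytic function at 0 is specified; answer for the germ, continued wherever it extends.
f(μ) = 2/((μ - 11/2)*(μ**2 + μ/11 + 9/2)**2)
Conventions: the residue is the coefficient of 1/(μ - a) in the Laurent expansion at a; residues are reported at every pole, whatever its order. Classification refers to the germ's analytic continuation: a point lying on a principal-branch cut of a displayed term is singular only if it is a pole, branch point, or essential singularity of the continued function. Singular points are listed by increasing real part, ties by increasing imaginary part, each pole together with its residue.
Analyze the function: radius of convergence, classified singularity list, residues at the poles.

Radius of convergence at 0: (3/2)*sqrt(2).
At (-1/22) - ((1/22)*sqrt(2177))*i: a pole of order 2; residue (-16/19881) - ((20901040/94222599849)*sqrt(2177))*i.
At (-1/22) + ((1/22)*sqrt(2177))*i: a pole of order 2; residue (-16/19881) + ((20901040/94222599849)*sqrt(2177))*i.
At 11/2: a pole of order 1; residue 32/19881.


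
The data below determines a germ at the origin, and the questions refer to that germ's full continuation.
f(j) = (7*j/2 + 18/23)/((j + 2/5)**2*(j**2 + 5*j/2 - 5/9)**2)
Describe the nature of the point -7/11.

Denominator factors: j**2 + 5*j/2 - 5/9 = -3793/2178 at j = -7/11; j + 2/5 = -13/55 at j = -7/11 — none vanishes.
So the germ continues analytically to -7/11.

The point is a regular point.


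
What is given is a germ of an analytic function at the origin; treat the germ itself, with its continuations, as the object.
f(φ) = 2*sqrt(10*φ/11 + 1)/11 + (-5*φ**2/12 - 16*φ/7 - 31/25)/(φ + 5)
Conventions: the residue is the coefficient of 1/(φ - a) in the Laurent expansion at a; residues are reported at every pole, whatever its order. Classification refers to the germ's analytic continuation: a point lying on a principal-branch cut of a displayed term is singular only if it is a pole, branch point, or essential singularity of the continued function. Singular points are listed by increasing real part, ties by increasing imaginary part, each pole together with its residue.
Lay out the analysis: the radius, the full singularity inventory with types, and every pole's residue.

Denominator factor (φ + 5): pole of order 1 at -5, modulus 5.
Branch term (2/11)*sqrt(1 - φ/(-11/10)): its argument vanishes at φ = -11/10, a square-root branch point, modulus 11/10.
The radius of convergence is the smallest modulus among the singular points: 11/10.
The branch term is analytic at -5 and contributes nothing to the residue; only the rational part matters.
At the order-1 pole -5 set g(φ) = (φ - (-5))*(rational part) = -5*φ**2/12 - 16*φ/7 - 31/25.
Simple pole: residue = g(a) at a = -5, which is -479/2100.
List the singular points by increasing real part (a conjugate pair: the negative imaginary part first).

Radius of convergence at 0: 11/10.
At -5: a pole of order 1; residue -479/2100.
At -11/10: an algebraic (square-root) branch point.


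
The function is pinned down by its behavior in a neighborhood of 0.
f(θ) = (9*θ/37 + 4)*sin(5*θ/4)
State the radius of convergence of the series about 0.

The factor sin(5*θ/4) is entire and contributes no finite singular point.
The polynomial part has no poles.
No finite singular points: the Taylor series at 0 converges everywhere.

The radius of convergence is infinite.


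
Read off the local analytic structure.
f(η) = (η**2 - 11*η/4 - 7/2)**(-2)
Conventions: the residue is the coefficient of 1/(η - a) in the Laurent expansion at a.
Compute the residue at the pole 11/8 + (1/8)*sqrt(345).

The factor η**2 - 11*η/4 - 7/2 splits as (η - a)(η - a') with a = 11/8 + (1/8)*sqrt(345), a' = 11/8 - (1/8)*sqrt(345). At the order-2 pole a set g(η) = (η - a)^2*f(η) = [1] / (η - a')^2.
Order-2 pole: residue = g'(a); g'(11/8 + (1/8)*sqrt(345)) = -(128/119025)*sqrt(345), so the residue is -(128/119025)*sqrt(345).

The residue is -(128/119025)*sqrt(345).


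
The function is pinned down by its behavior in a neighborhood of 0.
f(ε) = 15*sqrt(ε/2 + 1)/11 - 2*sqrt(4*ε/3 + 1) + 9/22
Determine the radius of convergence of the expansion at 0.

Branch term (15/11)*sqrt(1 - ε/(-2)): its argument vanishes at ε = -2, a square-root branch point, modulus 2.
Branch term (-2)*sqrt(1 - ε/(-3/4)): its argument vanishes at ε = -3/4, a square-root branch point, modulus 3/4.
The radius of convergence is the smallest modulus among the singular points: 3/4.

The radius of convergence is 3/4.


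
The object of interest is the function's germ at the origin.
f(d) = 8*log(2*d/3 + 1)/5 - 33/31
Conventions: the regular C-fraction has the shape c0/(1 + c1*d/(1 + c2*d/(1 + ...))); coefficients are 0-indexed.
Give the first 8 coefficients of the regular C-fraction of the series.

Taylor coefficients (expand at 0): a_0 = -33/31, a_1 = 16/15, a_2 = -16/45, a_3 = 64/405, a_4 = -32/405, a_5 = 256/6075, a_6 = -256/10935, a_7 = 1024/76545.
c0 = a_0 = -33/31. Peel one level at a time: if S = 1 + c*d/S' with S'(0) = 1, then c is the d-coefficient of S and S' = c*d/(S - 1).
S_1 = c0/f = 1 + (496/495)*d + (164176/245025)*d^2 + ...; c1 = 496/495.
S_2 = c1*d/(S_1 - 1) = 1 + (-331/495)*d + (-1/27)*d^2 + ...; c2 = -331/495.
S_3 = c2*d/(S_2 - 1) = 1 + (-55/993)*d + (21230/986049)*d^2 + ...; c3 = -55/993.
S_4 = c3*d/(S_3 - 1) = 1 + (386/993)*d + (-4/135)*d^2 + ...; c4 = 386/993.
S_5 = c4*d/(S_4 - 1) = 1 + (662/8685)*d + (-1478246/75429225)*d^2 + ...; c5 = 662/8685.
S_6 = c5*d/(S_5 - 1) = 1 + (2233/8685)*d + (-1/35)*d^2 + ...; c6 = 2233/8685.
S_7 = c6*d/(S_6 - 1) = 1 + (1737/15631)*d + ...; c7 = 1737/15631.

The regular C-fraction coefficients are [-33/31, 496/495, -331/495, -55/993, 386/993, 662/8685, 2233/8685, 1737/15631].


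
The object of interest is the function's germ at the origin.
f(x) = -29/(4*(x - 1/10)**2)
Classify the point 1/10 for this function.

The denominator factor x - 1/10 vanishes at 1/10 and appears to the power 2; the numerator there equals -29/4, nonzero, and no other factor vanishes.
Hence a pole whose order is the multiplicity, 2.

The point is a pole of order 2.


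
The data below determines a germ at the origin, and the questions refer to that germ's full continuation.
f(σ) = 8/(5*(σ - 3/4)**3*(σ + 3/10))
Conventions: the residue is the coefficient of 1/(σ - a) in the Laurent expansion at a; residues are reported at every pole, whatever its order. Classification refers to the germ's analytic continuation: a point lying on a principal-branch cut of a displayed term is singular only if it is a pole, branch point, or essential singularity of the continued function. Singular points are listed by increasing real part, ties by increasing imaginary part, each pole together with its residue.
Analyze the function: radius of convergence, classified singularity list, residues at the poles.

Denominator factor (σ - 3/4)^3: pole of order 3 at 3/4, modulus 3/4.
Denominator factor (σ + 3/10): pole of order 1 at -3/10, modulus 3/10.
The radius of convergence is the smallest modulus among the singular points: 3/10.
At the order-1 pole -3/10 set g(σ) = (σ - (-3/10))*f(σ) = 8/(5*(σ - 3/4)**3).
Simple pole: residue = g(a) at a = -3/10, which is -12800/9261.
At the order-3 pole 3/4 set g(σ) = (σ - (3/4))^3*f(σ) = 8/(5*(σ + 3/10)).
Order-3 pole: residue = g''(a)/2; g''(3/4) = 25600/9261, so the residue is 12800/9261.
List the singular points by increasing real part (a conjugate pair: the negative imaginary part first).

Radius of convergence at 0: 3/10.
At -3/10: a pole of order 1; residue -12800/9261.
At 3/4: a pole of order 3; residue 12800/9261.


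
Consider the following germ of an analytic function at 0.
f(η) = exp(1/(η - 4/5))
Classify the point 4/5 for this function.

The point is an essential singularity.

The exponent 1/(η - (4/5)) has a pole at 4/5, so exp(1/(η - (4/5))) takes every nonzero value near it: an essential singularity (not a pole of any order).


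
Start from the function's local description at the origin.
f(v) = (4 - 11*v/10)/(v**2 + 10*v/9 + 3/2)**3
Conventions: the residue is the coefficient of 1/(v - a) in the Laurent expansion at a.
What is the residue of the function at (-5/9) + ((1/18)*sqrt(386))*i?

The factor v**2 + 10*v/9 + 3/2 splits as (v - a)(v - a') with a = (-5/9) + ((1/18)*sqrt(386))*i, a' = (-5/9) - ((1/18)*sqrt(386))*i. At the order-3 pole a set g(v) = (v - a)^3*f(v) = [4 - 11*v/10] / (v - a')^3.
Order-3 pole: residue = g''(a)/2; g''((-5/9) + ((1/18)*sqrt(386))*i) = -((1633689/28756228)*sqrt(386))*i, so the residue is -((1633689/57512456)*sqrt(386))*i.

The residue is -((1633689/57512456)*sqrt(386))*i.


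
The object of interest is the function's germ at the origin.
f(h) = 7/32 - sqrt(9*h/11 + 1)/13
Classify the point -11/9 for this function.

The term (-1/13)*sqrt(1 - h/(-11/9)) has argument 1 - -11/9/(-11/9) = 0 at -11/9: a square-root (algebraic, two-sheeted) branch point; the remaining terms are analytic or single-valued there.

The point is an algebraic (square-root) branch point.


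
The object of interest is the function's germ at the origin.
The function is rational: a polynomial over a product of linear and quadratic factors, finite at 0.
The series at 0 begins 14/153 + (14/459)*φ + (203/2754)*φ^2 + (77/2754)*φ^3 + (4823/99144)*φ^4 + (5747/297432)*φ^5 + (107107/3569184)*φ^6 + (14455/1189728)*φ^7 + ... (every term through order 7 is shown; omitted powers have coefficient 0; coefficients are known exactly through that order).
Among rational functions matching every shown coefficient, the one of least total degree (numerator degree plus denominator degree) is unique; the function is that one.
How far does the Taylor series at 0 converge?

The radius of convergence is (2/7)*sqrt(21).

No rational of total degree below 4 reproduces all 8 coefficients; solving the [0/4] Pade equations on them gives f(φ) = 24/(17*(φ**2 - 12/7)*(φ**2 + 3*φ - 9)), whose expansion matches every shown term.
Denominator factor (φ**2 - 12/7): discriminant 48/7, real irrational roots (2/7)*sqrt(21) and -(2/7)*sqrt(21); poles of order 1, moduli (2/7)*sqrt(21) and (2/7)*sqrt(21).
Denominator factor (φ**2 + 3*φ - 9): discriminant 45, real irrational roots -3/2 + (3/2)*sqrt(5) and -3/2 - (3/2)*sqrt(5); poles of order 1, moduli -3/2 + (3/2)*sqrt(5) and 3/2 + (3/2)*sqrt(5).
The radius of convergence is the smallest modulus among the singular points: (2/7)*sqrt(21).


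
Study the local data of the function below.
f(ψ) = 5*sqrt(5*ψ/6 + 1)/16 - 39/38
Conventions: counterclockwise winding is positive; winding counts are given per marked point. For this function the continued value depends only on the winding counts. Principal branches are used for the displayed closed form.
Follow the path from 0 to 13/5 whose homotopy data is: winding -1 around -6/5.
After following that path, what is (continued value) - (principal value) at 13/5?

The rational part is single-valued and drops out of the difference; each branch term changes only by its own monodromy.
(5/16)*sqrt(1 - ψ/(-6/5)): winding -1 is odd, the square root flips sign, contributing -2*(5/16)*sqrt(1 - (13/5)/(-6/5)) = -2*(5/16)*sqrt(19/6) = -(5/48)*sqrt(114).
Summing the contributions at ψ = 13/5 gives -(5/48)*sqrt(114).

Continued minus principal equals -(5/48)*sqrt(114).


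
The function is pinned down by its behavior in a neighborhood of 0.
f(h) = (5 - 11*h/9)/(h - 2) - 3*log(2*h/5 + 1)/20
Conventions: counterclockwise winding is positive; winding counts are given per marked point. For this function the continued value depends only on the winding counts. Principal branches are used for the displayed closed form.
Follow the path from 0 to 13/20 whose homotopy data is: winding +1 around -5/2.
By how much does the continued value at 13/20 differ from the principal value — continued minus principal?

The rational part is single-valued and drops out of the difference; each branch term changes only by its own monodromy.
(-3/20)*log(1 - h/(-5/2)): each positive loop around -5/2 adds 2*pi*i to the log, so winding +1 contributes (-3/20)*(1)*2*pi*i = -(3/10)*pi*i.
Summing the contributions at h = 13/20 gives -(3/10)*pi*i.

Continued minus principal equals -(3/10)*pi*i.


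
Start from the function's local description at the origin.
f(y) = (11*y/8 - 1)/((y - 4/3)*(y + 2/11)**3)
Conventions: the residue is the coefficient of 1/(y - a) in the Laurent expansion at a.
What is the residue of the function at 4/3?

At the order-1 pole 4/3 set g(y) = (y - (4/3))*f(y) = (11*y/8 - 1)/(y + 2/11)**3.
Simple pole: residue = g(a) at a = 4/3, which is 11979/50000.

The residue is 11979/50000.


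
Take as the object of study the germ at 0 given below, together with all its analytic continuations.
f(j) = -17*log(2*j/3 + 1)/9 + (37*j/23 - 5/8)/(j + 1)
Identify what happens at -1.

The point is a pole of order 1.

The denominator factor j + 1 vanishes at -1 and appears to the power 1; the numerator there equals -411/184, nonzero, and no other factor vanishes.
The branch terms are analytic at this point.
Hence a pole whose order is the multiplicity, 1.


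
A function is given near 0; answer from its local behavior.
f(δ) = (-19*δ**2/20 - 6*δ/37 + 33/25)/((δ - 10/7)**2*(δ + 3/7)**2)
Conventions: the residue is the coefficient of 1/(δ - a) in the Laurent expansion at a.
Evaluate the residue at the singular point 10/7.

At the order-2 pole 10/7 set g(δ) = (δ - (10/7))^2*f(δ) = (-19*δ**2/20 - 6*δ/37 + 33/25)/(δ + 3/7)**2.
Order-2 pole: residue = g'(a); g'(10/7) = -1155231/2032225, so the residue is -1155231/2032225.

The residue is -1155231/2032225.


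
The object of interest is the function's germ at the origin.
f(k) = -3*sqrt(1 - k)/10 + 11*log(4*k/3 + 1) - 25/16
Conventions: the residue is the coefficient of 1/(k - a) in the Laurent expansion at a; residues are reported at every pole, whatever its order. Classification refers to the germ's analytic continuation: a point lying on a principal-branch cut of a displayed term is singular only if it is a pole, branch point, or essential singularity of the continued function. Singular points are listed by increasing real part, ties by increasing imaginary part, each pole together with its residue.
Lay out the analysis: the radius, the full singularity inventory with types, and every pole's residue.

Radius of convergence at 0: 3/4.
At -3/4: a logarithmic branch point.
At 1: an algebraic (square-root) branch point.

Branch term (-3/10)*sqrt(1 - k/(1)): its argument vanishes at k = 1, a square-root branch point, modulus 1.
Branch term (11)*log(1 - k/(-3/4)): its argument vanishes at k = -3/4, a logarithmic branch point, modulus 3/4.
The radius of convergence is the smallest modulus among the singular points: 3/4.
List the singular points by increasing real part (a conjugate pair: the negative imaginary part first).


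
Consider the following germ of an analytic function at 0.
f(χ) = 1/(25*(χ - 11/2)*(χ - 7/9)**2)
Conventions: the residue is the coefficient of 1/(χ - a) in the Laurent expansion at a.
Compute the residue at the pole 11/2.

The residue is 324/180625.

At the order-1 pole 11/2 set g(χ) = (χ - (11/2))*f(χ) = 1/(25*(χ - 7/9)**2).
Simple pole: residue = g(a) at a = 11/2, which is 324/180625.


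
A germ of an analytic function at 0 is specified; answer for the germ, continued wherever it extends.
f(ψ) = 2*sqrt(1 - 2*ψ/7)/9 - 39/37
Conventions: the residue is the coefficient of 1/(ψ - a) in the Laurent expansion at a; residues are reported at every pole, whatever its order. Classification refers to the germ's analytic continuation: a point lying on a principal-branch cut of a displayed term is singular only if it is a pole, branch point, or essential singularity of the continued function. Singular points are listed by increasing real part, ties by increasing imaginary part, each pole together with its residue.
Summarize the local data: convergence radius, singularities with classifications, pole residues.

Radius of convergence at 0: 7/2.
At 7/2: an algebraic (square-root) branch point.

Branch term (2/9)*sqrt(1 - ψ/(7/2)): its argument vanishes at ψ = 7/2, a square-root branch point, modulus 7/2.
The radius of convergence is the smallest modulus among the singular points: 7/2.
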